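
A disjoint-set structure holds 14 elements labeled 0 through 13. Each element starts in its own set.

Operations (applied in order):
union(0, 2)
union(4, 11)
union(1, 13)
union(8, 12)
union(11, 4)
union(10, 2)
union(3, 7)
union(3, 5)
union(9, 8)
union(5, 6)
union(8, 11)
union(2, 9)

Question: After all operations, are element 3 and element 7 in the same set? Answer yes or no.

Step 1: union(0, 2) -> merged; set of 0 now {0, 2}
Step 2: union(4, 11) -> merged; set of 4 now {4, 11}
Step 3: union(1, 13) -> merged; set of 1 now {1, 13}
Step 4: union(8, 12) -> merged; set of 8 now {8, 12}
Step 5: union(11, 4) -> already same set; set of 11 now {4, 11}
Step 6: union(10, 2) -> merged; set of 10 now {0, 2, 10}
Step 7: union(3, 7) -> merged; set of 3 now {3, 7}
Step 8: union(3, 5) -> merged; set of 3 now {3, 5, 7}
Step 9: union(9, 8) -> merged; set of 9 now {8, 9, 12}
Step 10: union(5, 6) -> merged; set of 5 now {3, 5, 6, 7}
Step 11: union(8, 11) -> merged; set of 8 now {4, 8, 9, 11, 12}
Step 12: union(2, 9) -> merged; set of 2 now {0, 2, 4, 8, 9, 10, 11, 12}
Set of 3: {3, 5, 6, 7}; 7 is a member.

Answer: yes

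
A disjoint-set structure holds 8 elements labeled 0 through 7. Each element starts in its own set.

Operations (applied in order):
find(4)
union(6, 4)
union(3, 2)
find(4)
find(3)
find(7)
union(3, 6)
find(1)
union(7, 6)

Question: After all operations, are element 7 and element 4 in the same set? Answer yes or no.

Answer: yes

Derivation:
Step 1: find(4) -> no change; set of 4 is {4}
Step 2: union(6, 4) -> merged; set of 6 now {4, 6}
Step 3: union(3, 2) -> merged; set of 3 now {2, 3}
Step 4: find(4) -> no change; set of 4 is {4, 6}
Step 5: find(3) -> no change; set of 3 is {2, 3}
Step 6: find(7) -> no change; set of 7 is {7}
Step 7: union(3, 6) -> merged; set of 3 now {2, 3, 4, 6}
Step 8: find(1) -> no change; set of 1 is {1}
Step 9: union(7, 6) -> merged; set of 7 now {2, 3, 4, 6, 7}
Set of 7: {2, 3, 4, 6, 7}; 4 is a member.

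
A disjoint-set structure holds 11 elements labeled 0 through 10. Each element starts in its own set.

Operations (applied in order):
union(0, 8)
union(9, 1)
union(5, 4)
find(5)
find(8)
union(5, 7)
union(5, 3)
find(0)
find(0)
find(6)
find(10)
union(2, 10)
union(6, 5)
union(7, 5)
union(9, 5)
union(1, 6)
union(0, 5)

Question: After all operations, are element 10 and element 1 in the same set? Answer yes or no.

Step 1: union(0, 8) -> merged; set of 0 now {0, 8}
Step 2: union(9, 1) -> merged; set of 9 now {1, 9}
Step 3: union(5, 4) -> merged; set of 5 now {4, 5}
Step 4: find(5) -> no change; set of 5 is {4, 5}
Step 5: find(8) -> no change; set of 8 is {0, 8}
Step 6: union(5, 7) -> merged; set of 5 now {4, 5, 7}
Step 7: union(5, 3) -> merged; set of 5 now {3, 4, 5, 7}
Step 8: find(0) -> no change; set of 0 is {0, 8}
Step 9: find(0) -> no change; set of 0 is {0, 8}
Step 10: find(6) -> no change; set of 6 is {6}
Step 11: find(10) -> no change; set of 10 is {10}
Step 12: union(2, 10) -> merged; set of 2 now {2, 10}
Step 13: union(6, 5) -> merged; set of 6 now {3, 4, 5, 6, 7}
Step 14: union(7, 5) -> already same set; set of 7 now {3, 4, 5, 6, 7}
Step 15: union(9, 5) -> merged; set of 9 now {1, 3, 4, 5, 6, 7, 9}
Step 16: union(1, 6) -> already same set; set of 1 now {1, 3, 4, 5, 6, 7, 9}
Step 17: union(0, 5) -> merged; set of 0 now {0, 1, 3, 4, 5, 6, 7, 8, 9}
Set of 10: {2, 10}; 1 is not a member.

Answer: no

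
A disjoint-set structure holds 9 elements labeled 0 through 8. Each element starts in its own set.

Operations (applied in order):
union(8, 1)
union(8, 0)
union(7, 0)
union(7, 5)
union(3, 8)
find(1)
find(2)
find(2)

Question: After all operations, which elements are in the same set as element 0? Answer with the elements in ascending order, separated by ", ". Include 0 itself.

Answer: 0, 1, 3, 5, 7, 8

Derivation:
Step 1: union(8, 1) -> merged; set of 8 now {1, 8}
Step 2: union(8, 0) -> merged; set of 8 now {0, 1, 8}
Step 3: union(7, 0) -> merged; set of 7 now {0, 1, 7, 8}
Step 4: union(7, 5) -> merged; set of 7 now {0, 1, 5, 7, 8}
Step 5: union(3, 8) -> merged; set of 3 now {0, 1, 3, 5, 7, 8}
Step 6: find(1) -> no change; set of 1 is {0, 1, 3, 5, 7, 8}
Step 7: find(2) -> no change; set of 2 is {2}
Step 8: find(2) -> no change; set of 2 is {2}
Component of 0: {0, 1, 3, 5, 7, 8}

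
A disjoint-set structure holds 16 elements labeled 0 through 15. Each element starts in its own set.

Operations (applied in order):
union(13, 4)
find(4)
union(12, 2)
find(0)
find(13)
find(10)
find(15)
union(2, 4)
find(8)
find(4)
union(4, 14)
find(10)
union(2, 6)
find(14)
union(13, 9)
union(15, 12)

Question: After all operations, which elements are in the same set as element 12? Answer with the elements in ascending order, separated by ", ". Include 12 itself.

Step 1: union(13, 4) -> merged; set of 13 now {4, 13}
Step 2: find(4) -> no change; set of 4 is {4, 13}
Step 3: union(12, 2) -> merged; set of 12 now {2, 12}
Step 4: find(0) -> no change; set of 0 is {0}
Step 5: find(13) -> no change; set of 13 is {4, 13}
Step 6: find(10) -> no change; set of 10 is {10}
Step 7: find(15) -> no change; set of 15 is {15}
Step 8: union(2, 4) -> merged; set of 2 now {2, 4, 12, 13}
Step 9: find(8) -> no change; set of 8 is {8}
Step 10: find(4) -> no change; set of 4 is {2, 4, 12, 13}
Step 11: union(4, 14) -> merged; set of 4 now {2, 4, 12, 13, 14}
Step 12: find(10) -> no change; set of 10 is {10}
Step 13: union(2, 6) -> merged; set of 2 now {2, 4, 6, 12, 13, 14}
Step 14: find(14) -> no change; set of 14 is {2, 4, 6, 12, 13, 14}
Step 15: union(13, 9) -> merged; set of 13 now {2, 4, 6, 9, 12, 13, 14}
Step 16: union(15, 12) -> merged; set of 15 now {2, 4, 6, 9, 12, 13, 14, 15}
Component of 12: {2, 4, 6, 9, 12, 13, 14, 15}

Answer: 2, 4, 6, 9, 12, 13, 14, 15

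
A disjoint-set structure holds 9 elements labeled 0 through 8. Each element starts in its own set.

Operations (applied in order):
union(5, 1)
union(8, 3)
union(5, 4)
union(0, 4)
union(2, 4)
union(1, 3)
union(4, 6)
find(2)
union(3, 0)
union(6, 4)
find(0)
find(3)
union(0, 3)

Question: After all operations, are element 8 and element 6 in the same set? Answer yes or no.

Step 1: union(5, 1) -> merged; set of 5 now {1, 5}
Step 2: union(8, 3) -> merged; set of 8 now {3, 8}
Step 3: union(5, 4) -> merged; set of 5 now {1, 4, 5}
Step 4: union(0, 4) -> merged; set of 0 now {0, 1, 4, 5}
Step 5: union(2, 4) -> merged; set of 2 now {0, 1, 2, 4, 5}
Step 6: union(1, 3) -> merged; set of 1 now {0, 1, 2, 3, 4, 5, 8}
Step 7: union(4, 6) -> merged; set of 4 now {0, 1, 2, 3, 4, 5, 6, 8}
Step 8: find(2) -> no change; set of 2 is {0, 1, 2, 3, 4, 5, 6, 8}
Step 9: union(3, 0) -> already same set; set of 3 now {0, 1, 2, 3, 4, 5, 6, 8}
Step 10: union(6, 4) -> already same set; set of 6 now {0, 1, 2, 3, 4, 5, 6, 8}
Step 11: find(0) -> no change; set of 0 is {0, 1, 2, 3, 4, 5, 6, 8}
Step 12: find(3) -> no change; set of 3 is {0, 1, 2, 3, 4, 5, 6, 8}
Step 13: union(0, 3) -> already same set; set of 0 now {0, 1, 2, 3, 4, 5, 6, 8}
Set of 8: {0, 1, 2, 3, 4, 5, 6, 8}; 6 is a member.

Answer: yes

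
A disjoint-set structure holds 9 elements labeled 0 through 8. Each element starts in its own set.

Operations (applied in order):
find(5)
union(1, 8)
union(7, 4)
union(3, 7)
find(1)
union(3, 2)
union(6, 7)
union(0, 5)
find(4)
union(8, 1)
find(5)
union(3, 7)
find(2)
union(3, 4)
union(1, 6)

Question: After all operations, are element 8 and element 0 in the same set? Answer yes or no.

Answer: no

Derivation:
Step 1: find(5) -> no change; set of 5 is {5}
Step 2: union(1, 8) -> merged; set of 1 now {1, 8}
Step 3: union(7, 4) -> merged; set of 7 now {4, 7}
Step 4: union(3, 7) -> merged; set of 3 now {3, 4, 7}
Step 5: find(1) -> no change; set of 1 is {1, 8}
Step 6: union(3, 2) -> merged; set of 3 now {2, 3, 4, 7}
Step 7: union(6, 7) -> merged; set of 6 now {2, 3, 4, 6, 7}
Step 8: union(0, 5) -> merged; set of 0 now {0, 5}
Step 9: find(4) -> no change; set of 4 is {2, 3, 4, 6, 7}
Step 10: union(8, 1) -> already same set; set of 8 now {1, 8}
Step 11: find(5) -> no change; set of 5 is {0, 5}
Step 12: union(3, 7) -> already same set; set of 3 now {2, 3, 4, 6, 7}
Step 13: find(2) -> no change; set of 2 is {2, 3, 4, 6, 7}
Step 14: union(3, 4) -> already same set; set of 3 now {2, 3, 4, 6, 7}
Step 15: union(1, 6) -> merged; set of 1 now {1, 2, 3, 4, 6, 7, 8}
Set of 8: {1, 2, 3, 4, 6, 7, 8}; 0 is not a member.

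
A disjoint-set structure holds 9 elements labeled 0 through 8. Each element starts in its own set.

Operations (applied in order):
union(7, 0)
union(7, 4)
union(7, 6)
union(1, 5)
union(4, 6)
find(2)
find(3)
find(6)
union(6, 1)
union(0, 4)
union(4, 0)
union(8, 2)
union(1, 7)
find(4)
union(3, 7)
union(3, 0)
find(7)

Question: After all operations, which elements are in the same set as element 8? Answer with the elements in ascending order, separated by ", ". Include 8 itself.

Answer: 2, 8

Derivation:
Step 1: union(7, 0) -> merged; set of 7 now {0, 7}
Step 2: union(7, 4) -> merged; set of 7 now {0, 4, 7}
Step 3: union(7, 6) -> merged; set of 7 now {0, 4, 6, 7}
Step 4: union(1, 5) -> merged; set of 1 now {1, 5}
Step 5: union(4, 6) -> already same set; set of 4 now {0, 4, 6, 7}
Step 6: find(2) -> no change; set of 2 is {2}
Step 7: find(3) -> no change; set of 3 is {3}
Step 8: find(6) -> no change; set of 6 is {0, 4, 6, 7}
Step 9: union(6, 1) -> merged; set of 6 now {0, 1, 4, 5, 6, 7}
Step 10: union(0, 4) -> already same set; set of 0 now {0, 1, 4, 5, 6, 7}
Step 11: union(4, 0) -> already same set; set of 4 now {0, 1, 4, 5, 6, 7}
Step 12: union(8, 2) -> merged; set of 8 now {2, 8}
Step 13: union(1, 7) -> already same set; set of 1 now {0, 1, 4, 5, 6, 7}
Step 14: find(4) -> no change; set of 4 is {0, 1, 4, 5, 6, 7}
Step 15: union(3, 7) -> merged; set of 3 now {0, 1, 3, 4, 5, 6, 7}
Step 16: union(3, 0) -> already same set; set of 3 now {0, 1, 3, 4, 5, 6, 7}
Step 17: find(7) -> no change; set of 7 is {0, 1, 3, 4, 5, 6, 7}
Component of 8: {2, 8}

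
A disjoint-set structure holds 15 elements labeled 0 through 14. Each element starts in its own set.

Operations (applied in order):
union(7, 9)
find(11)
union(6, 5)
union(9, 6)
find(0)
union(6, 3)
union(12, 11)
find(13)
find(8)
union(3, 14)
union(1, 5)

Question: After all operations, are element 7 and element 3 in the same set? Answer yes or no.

Answer: yes

Derivation:
Step 1: union(7, 9) -> merged; set of 7 now {7, 9}
Step 2: find(11) -> no change; set of 11 is {11}
Step 3: union(6, 5) -> merged; set of 6 now {5, 6}
Step 4: union(9, 6) -> merged; set of 9 now {5, 6, 7, 9}
Step 5: find(0) -> no change; set of 0 is {0}
Step 6: union(6, 3) -> merged; set of 6 now {3, 5, 6, 7, 9}
Step 7: union(12, 11) -> merged; set of 12 now {11, 12}
Step 8: find(13) -> no change; set of 13 is {13}
Step 9: find(8) -> no change; set of 8 is {8}
Step 10: union(3, 14) -> merged; set of 3 now {3, 5, 6, 7, 9, 14}
Step 11: union(1, 5) -> merged; set of 1 now {1, 3, 5, 6, 7, 9, 14}
Set of 7: {1, 3, 5, 6, 7, 9, 14}; 3 is a member.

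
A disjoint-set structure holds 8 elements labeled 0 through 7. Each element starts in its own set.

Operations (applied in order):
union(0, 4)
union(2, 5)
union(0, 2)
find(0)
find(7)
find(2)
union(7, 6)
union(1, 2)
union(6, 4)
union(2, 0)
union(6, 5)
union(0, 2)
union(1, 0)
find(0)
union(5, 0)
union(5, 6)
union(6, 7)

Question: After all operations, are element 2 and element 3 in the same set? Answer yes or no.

Step 1: union(0, 4) -> merged; set of 0 now {0, 4}
Step 2: union(2, 5) -> merged; set of 2 now {2, 5}
Step 3: union(0, 2) -> merged; set of 0 now {0, 2, 4, 5}
Step 4: find(0) -> no change; set of 0 is {0, 2, 4, 5}
Step 5: find(7) -> no change; set of 7 is {7}
Step 6: find(2) -> no change; set of 2 is {0, 2, 4, 5}
Step 7: union(7, 6) -> merged; set of 7 now {6, 7}
Step 8: union(1, 2) -> merged; set of 1 now {0, 1, 2, 4, 5}
Step 9: union(6, 4) -> merged; set of 6 now {0, 1, 2, 4, 5, 6, 7}
Step 10: union(2, 0) -> already same set; set of 2 now {0, 1, 2, 4, 5, 6, 7}
Step 11: union(6, 5) -> already same set; set of 6 now {0, 1, 2, 4, 5, 6, 7}
Step 12: union(0, 2) -> already same set; set of 0 now {0, 1, 2, 4, 5, 6, 7}
Step 13: union(1, 0) -> already same set; set of 1 now {0, 1, 2, 4, 5, 6, 7}
Step 14: find(0) -> no change; set of 0 is {0, 1, 2, 4, 5, 6, 7}
Step 15: union(5, 0) -> already same set; set of 5 now {0, 1, 2, 4, 5, 6, 7}
Step 16: union(5, 6) -> already same set; set of 5 now {0, 1, 2, 4, 5, 6, 7}
Step 17: union(6, 7) -> already same set; set of 6 now {0, 1, 2, 4, 5, 6, 7}
Set of 2: {0, 1, 2, 4, 5, 6, 7}; 3 is not a member.

Answer: no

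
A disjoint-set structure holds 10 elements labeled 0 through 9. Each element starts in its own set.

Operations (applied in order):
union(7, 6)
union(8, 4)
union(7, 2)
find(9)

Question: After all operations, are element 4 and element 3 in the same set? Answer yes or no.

Answer: no

Derivation:
Step 1: union(7, 6) -> merged; set of 7 now {6, 7}
Step 2: union(8, 4) -> merged; set of 8 now {4, 8}
Step 3: union(7, 2) -> merged; set of 7 now {2, 6, 7}
Step 4: find(9) -> no change; set of 9 is {9}
Set of 4: {4, 8}; 3 is not a member.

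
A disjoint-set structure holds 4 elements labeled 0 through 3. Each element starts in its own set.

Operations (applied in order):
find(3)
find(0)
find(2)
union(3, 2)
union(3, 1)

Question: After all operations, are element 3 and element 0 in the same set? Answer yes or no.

Answer: no

Derivation:
Step 1: find(3) -> no change; set of 3 is {3}
Step 2: find(0) -> no change; set of 0 is {0}
Step 3: find(2) -> no change; set of 2 is {2}
Step 4: union(3, 2) -> merged; set of 3 now {2, 3}
Step 5: union(3, 1) -> merged; set of 3 now {1, 2, 3}
Set of 3: {1, 2, 3}; 0 is not a member.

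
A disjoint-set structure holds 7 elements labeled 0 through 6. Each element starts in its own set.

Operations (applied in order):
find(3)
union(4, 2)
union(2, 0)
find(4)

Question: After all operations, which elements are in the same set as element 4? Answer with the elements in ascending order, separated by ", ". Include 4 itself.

Answer: 0, 2, 4

Derivation:
Step 1: find(3) -> no change; set of 3 is {3}
Step 2: union(4, 2) -> merged; set of 4 now {2, 4}
Step 3: union(2, 0) -> merged; set of 2 now {0, 2, 4}
Step 4: find(4) -> no change; set of 4 is {0, 2, 4}
Component of 4: {0, 2, 4}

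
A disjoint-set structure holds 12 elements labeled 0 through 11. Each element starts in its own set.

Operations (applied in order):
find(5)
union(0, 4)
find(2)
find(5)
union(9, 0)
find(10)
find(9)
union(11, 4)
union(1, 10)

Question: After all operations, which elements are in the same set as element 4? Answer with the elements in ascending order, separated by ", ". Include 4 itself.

Step 1: find(5) -> no change; set of 5 is {5}
Step 2: union(0, 4) -> merged; set of 0 now {0, 4}
Step 3: find(2) -> no change; set of 2 is {2}
Step 4: find(5) -> no change; set of 5 is {5}
Step 5: union(9, 0) -> merged; set of 9 now {0, 4, 9}
Step 6: find(10) -> no change; set of 10 is {10}
Step 7: find(9) -> no change; set of 9 is {0, 4, 9}
Step 8: union(11, 4) -> merged; set of 11 now {0, 4, 9, 11}
Step 9: union(1, 10) -> merged; set of 1 now {1, 10}
Component of 4: {0, 4, 9, 11}

Answer: 0, 4, 9, 11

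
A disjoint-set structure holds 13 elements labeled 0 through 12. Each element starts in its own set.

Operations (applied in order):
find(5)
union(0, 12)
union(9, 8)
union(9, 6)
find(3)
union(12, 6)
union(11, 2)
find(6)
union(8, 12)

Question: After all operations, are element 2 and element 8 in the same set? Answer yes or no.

Step 1: find(5) -> no change; set of 5 is {5}
Step 2: union(0, 12) -> merged; set of 0 now {0, 12}
Step 3: union(9, 8) -> merged; set of 9 now {8, 9}
Step 4: union(9, 6) -> merged; set of 9 now {6, 8, 9}
Step 5: find(3) -> no change; set of 3 is {3}
Step 6: union(12, 6) -> merged; set of 12 now {0, 6, 8, 9, 12}
Step 7: union(11, 2) -> merged; set of 11 now {2, 11}
Step 8: find(6) -> no change; set of 6 is {0, 6, 8, 9, 12}
Step 9: union(8, 12) -> already same set; set of 8 now {0, 6, 8, 9, 12}
Set of 2: {2, 11}; 8 is not a member.

Answer: no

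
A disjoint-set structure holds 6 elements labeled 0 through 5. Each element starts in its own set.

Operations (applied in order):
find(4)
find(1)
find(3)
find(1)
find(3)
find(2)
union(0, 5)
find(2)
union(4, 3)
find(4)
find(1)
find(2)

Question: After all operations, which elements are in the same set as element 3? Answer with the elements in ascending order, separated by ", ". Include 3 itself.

Step 1: find(4) -> no change; set of 4 is {4}
Step 2: find(1) -> no change; set of 1 is {1}
Step 3: find(3) -> no change; set of 3 is {3}
Step 4: find(1) -> no change; set of 1 is {1}
Step 5: find(3) -> no change; set of 3 is {3}
Step 6: find(2) -> no change; set of 2 is {2}
Step 7: union(0, 5) -> merged; set of 0 now {0, 5}
Step 8: find(2) -> no change; set of 2 is {2}
Step 9: union(4, 3) -> merged; set of 4 now {3, 4}
Step 10: find(4) -> no change; set of 4 is {3, 4}
Step 11: find(1) -> no change; set of 1 is {1}
Step 12: find(2) -> no change; set of 2 is {2}
Component of 3: {3, 4}

Answer: 3, 4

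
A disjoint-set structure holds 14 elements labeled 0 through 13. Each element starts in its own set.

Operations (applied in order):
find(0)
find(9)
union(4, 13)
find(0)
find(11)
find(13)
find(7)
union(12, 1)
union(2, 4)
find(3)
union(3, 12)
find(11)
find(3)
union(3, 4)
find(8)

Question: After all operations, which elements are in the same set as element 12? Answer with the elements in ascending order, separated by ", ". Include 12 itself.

Step 1: find(0) -> no change; set of 0 is {0}
Step 2: find(9) -> no change; set of 9 is {9}
Step 3: union(4, 13) -> merged; set of 4 now {4, 13}
Step 4: find(0) -> no change; set of 0 is {0}
Step 5: find(11) -> no change; set of 11 is {11}
Step 6: find(13) -> no change; set of 13 is {4, 13}
Step 7: find(7) -> no change; set of 7 is {7}
Step 8: union(12, 1) -> merged; set of 12 now {1, 12}
Step 9: union(2, 4) -> merged; set of 2 now {2, 4, 13}
Step 10: find(3) -> no change; set of 3 is {3}
Step 11: union(3, 12) -> merged; set of 3 now {1, 3, 12}
Step 12: find(11) -> no change; set of 11 is {11}
Step 13: find(3) -> no change; set of 3 is {1, 3, 12}
Step 14: union(3, 4) -> merged; set of 3 now {1, 2, 3, 4, 12, 13}
Step 15: find(8) -> no change; set of 8 is {8}
Component of 12: {1, 2, 3, 4, 12, 13}

Answer: 1, 2, 3, 4, 12, 13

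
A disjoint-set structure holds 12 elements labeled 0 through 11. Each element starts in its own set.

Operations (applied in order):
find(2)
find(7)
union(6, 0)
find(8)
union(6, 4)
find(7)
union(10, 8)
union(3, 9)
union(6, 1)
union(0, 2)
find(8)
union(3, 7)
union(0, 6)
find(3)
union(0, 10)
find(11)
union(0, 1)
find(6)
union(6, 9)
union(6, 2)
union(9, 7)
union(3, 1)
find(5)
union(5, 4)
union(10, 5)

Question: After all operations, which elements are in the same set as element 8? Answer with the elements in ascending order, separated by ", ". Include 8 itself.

Step 1: find(2) -> no change; set of 2 is {2}
Step 2: find(7) -> no change; set of 7 is {7}
Step 3: union(6, 0) -> merged; set of 6 now {0, 6}
Step 4: find(8) -> no change; set of 8 is {8}
Step 5: union(6, 4) -> merged; set of 6 now {0, 4, 6}
Step 6: find(7) -> no change; set of 7 is {7}
Step 7: union(10, 8) -> merged; set of 10 now {8, 10}
Step 8: union(3, 9) -> merged; set of 3 now {3, 9}
Step 9: union(6, 1) -> merged; set of 6 now {0, 1, 4, 6}
Step 10: union(0, 2) -> merged; set of 0 now {0, 1, 2, 4, 6}
Step 11: find(8) -> no change; set of 8 is {8, 10}
Step 12: union(3, 7) -> merged; set of 3 now {3, 7, 9}
Step 13: union(0, 6) -> already same set; set of 0 now {0, 1, 2, 4, 6}
Step 14: find(3) -> no change; set of 3 is {3, 7, 9}
Step 15: union(0, 10) -> merged; set of 0 now {0, 1, 2, 4, 6, 8, 10}
Step 16: find(11) -> no change; set of 11 is {11}
Step 17: union(0, 1) -> already same set; set of 0 now {0, 1, 2, 4, 6, 8, 10}
Step 18: find(6) -> no change; set of 6 is {0, 1, 2, 4, 6, 8, 10}
Step 19: union(6, 9) -> merged; set of 6 now {0, 1, 2, 3, 4, 6, 7, 8, 9, 10}
Step 20: union(6, 2) -> already same set; set of 6 now {0, 1, 2, 3, 4, 6, 7, 8, 9, 10}
Step 21: union(9, 7) -> already same set; set of 9 now {0, 1, 2, 3, 4, 6, 7, 8, 9, 10}
Step 22: union(3, 1) -> already same set; set of 3 now {0, 1, 2, 3, 4, 6, 7, 8, 9, 10}
Step 23: find(5) -> no change; set of 5 is {5}
Step 24: union(5, 4) -> merged; set of 5 now {0, 1, 2, 3, 4, 5, 6, 7, 8, 9, 10}
Step 25: union(10, 5) -> already same set; set of 10 now {0, 1, 2, 3, 4, 5, 6, 7, 8, 9, 10}
Component of 8: {0, 1, 2, 3, 4, 5, 6, 7, 8, 9, 10}

Answer: 0, 1, 2, 3, 4, 5, 6, 7, 8, 9, 10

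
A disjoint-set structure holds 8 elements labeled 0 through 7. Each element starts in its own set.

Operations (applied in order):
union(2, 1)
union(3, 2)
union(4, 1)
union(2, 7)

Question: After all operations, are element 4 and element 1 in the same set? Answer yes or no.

Step 1: union(2, 1) -> merged; set of 2 now {1, 2}
Step 2: union(3, 2) -> merged; set of 3 now {1, 2, 3}
Step 3: union(4, 1) -> merged; set of 4 now {1, 2, 3, 4}
Step 4: union(2, 7) -> merged; set of 2 now {1, 2, 3, 4, 7}
Set of 4: {1, 2, 3, 4, 7}; 1 is a member.

Answer: yes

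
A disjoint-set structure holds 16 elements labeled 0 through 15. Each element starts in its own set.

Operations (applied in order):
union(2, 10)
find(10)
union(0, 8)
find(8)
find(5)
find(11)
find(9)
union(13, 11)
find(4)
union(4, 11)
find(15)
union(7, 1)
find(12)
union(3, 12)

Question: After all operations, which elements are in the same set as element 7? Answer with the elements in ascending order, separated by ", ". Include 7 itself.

Step 1: union(2, 10) -> merged; set of 2 now {2, 10}
Step 2: find(10) -> no change; set of 10 is {2, 10}
Step 3: union(0, 8) -> merged; set of 0 now {0, 8}
Step 4: find(8) -> no change; set of 8 is {0, 8}
Step 5: find(5) -> no change; set of 5 is {5}
Step 6: find(11) -> no change; set of 11 is {11}
Step 7: find(9) -> no change; set of 9 is {9}
Step 8: union(13, 11) -> merged; set of 13 now {11, 13}
Step 9: find(4) -> no change; set of 4 is {4}
Step 10: union(4, 11) -> merged; set of 4 now {4, 11, 13}
Step 11: find(15) -> no change; set of 15 is {15}
Step 12: union(7, 1) -> merged; set of 7 now {1, 7}
Step 13: find(12) -> no change; set of 12 is {12}
Step 14: union(3, 12) -> merged; set of 3 now {3, 12}
Component of 7: {1, 7}

Answer: 1, 7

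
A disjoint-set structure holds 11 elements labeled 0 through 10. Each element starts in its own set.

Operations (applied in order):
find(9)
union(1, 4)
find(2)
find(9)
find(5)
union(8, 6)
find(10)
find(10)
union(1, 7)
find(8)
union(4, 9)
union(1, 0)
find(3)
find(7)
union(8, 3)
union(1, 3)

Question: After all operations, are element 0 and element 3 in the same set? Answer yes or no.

Answer: yes

Derivation:
Step 1: find(9) -> no change; set of 9 is {9}
Step 2: union(1, 4) -> merged; set of 1 now {1, 4}
Step 3: find(2) -> no change; set of 2 is {2}
Step 4: find(9) -> no change; set of 9 is {9}
Step 5: find(5) -> no change; set of 5 is {5}
Step 6: union(8, 6) -> merged; set of 8 now {6, 8}
Step 7: find(10) -> no change; set of 10 is {10}
Step 8: find(10) -> no change; set of 10 is {10}
Step 9: union(1, 7) -> merged; set of 1 now {1, 4, 7}
Step 10: find(8) -> no change; set of 8 is {6, 8}
Step 11: union(4, 9) -> merged; set of 4 now {1, 4, 7, 9}
Step 12: union(1, 0) -> merged; set of 1 now {0, 1, 4, 7, 9}
Step 13: find(3) -> no change; set of 3 is {3}
Step 14: find(7) -> no change; set of 7 is {0, 1, 4, 7, 9}
Step 15: union(8, 3) -> merged; set of 8 now {3, 6, 8}
Step 16: union(1, 3) -> merged; set of 1 now {0, 1, 3, 4, 6, 7, 8, 9}
Set of 0: {0, 1, 3, 4, 6, 7, 8, 9}; 3 is a member.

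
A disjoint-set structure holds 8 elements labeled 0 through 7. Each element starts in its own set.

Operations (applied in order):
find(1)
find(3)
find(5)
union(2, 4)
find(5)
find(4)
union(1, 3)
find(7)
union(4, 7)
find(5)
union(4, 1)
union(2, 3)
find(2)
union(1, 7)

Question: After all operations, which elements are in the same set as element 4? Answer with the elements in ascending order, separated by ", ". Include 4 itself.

Answer: 1, 2, 3, 4, 7

Derivation:
Step 1: find(1) -> no change; set of 1 is {1}
Step 2: find(3) -> no change; set of 3 is {3}
Step 3: find(5) -> no change; set of 5 is {5}
Step 4: union(2, 4) -> merged; set of 2 now {2, 4}
Step 5: find(5) -> no change; set of 5 is {5}
Step 6: find(4) -> no change; set of 4 is {2, 4}
Step 7: union(1, 3) -> merged; set of 1 now {1, 3}
Step 8: find(7) -> no change; set of 7 is {7}
Step 9: union(4, 7) -> merged; set of 4 now {2, 4, 7}
Step 10: find(5) -> no change; set of 5 is {5}
Step 11: union(4, 1) -> merged; set of 4 now {1, 2, 3, 4, 7}
Step 12: union(2, 3) -> already same set; set of 2 now {1, 2, 3, 4, 7}
Step 13: find(2) -> no change; set of 2 is {1, 2, 3, 4, 7}
Step 14: union(1, 7) -> already same set; set of 1 now {1, 2, 3, 4, 7}
Component of 4: {1, 2, 3, 4, 7}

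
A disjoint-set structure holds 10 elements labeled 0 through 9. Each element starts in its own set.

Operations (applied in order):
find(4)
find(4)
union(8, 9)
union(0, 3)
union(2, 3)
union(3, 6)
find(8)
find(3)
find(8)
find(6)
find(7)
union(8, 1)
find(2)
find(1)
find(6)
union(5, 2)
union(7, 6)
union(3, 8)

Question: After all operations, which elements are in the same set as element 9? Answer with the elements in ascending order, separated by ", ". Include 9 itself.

Step 1: find(4) -> no change; set of 4 is {4}
Step 2: find(4) -> no change; set of 4 is {4}
Step 3: union(8, 9) -> merged; set of 8 now {8, 9}
Step 4: union(0, 3) -> merged; set of 0 now {0, 3}
Step 5: union(2, 3) -> merged; set of 2 now {0, 2, 3}
Step 6: union(3, 6) -> merged; set of 3 now {0, 2, 3, 6}
Step 7: find(8) -> no change; set of 8 is {8, 9}
Step 8: find(3) -> no change; set of 3 is {0, 2, 3, 6}
Step 9: find(8) -> no change; set of 8 is {8, 9}
Step 10: find(6) -> no change; set of 6 is {0, 2, 3, 6}
Step 11: find(7) -> no change; set of 7 is {7}
Step 12: union(8, 1) -> merged; set of 8 now {1, 8, 9}
Step 13: find(2) -> no change; set of 2 is {0, 2, 3, 6}
Step 14: find(1) -> no change; set of 1 is {1, 8, 9}
Step 15: find(6) -> no change; set of 6 is {0, 2, 3, 6}
Step 16: union(5, 2) -> merged; set of 5 now {0, 2, 3, 5, 6}
Step 17: union(7, 6) -> merged; set of 7 now {0, 2, 3, 5, 6, 7}
Step 18: union(3, 8) -> merged; set of 3 now {0, 1, 2, 3, 5, 6, 7, 8, 9}
Component of 9: {0, 1, 2, 3, 5, 6, 7, 8, 9}

Answer: 0, 1, 2, 3, 5, 6, 7, 8, 9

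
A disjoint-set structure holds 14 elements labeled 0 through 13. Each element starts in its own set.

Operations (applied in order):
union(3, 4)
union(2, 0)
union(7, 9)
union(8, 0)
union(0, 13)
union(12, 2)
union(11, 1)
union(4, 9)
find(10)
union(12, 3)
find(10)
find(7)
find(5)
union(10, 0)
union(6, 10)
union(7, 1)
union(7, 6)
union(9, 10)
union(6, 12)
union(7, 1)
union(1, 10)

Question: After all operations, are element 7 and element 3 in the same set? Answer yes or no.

Answer: yes

Derivation:
Step 1: union(3, 4) -> merged; set of 3 now {3, 4}
Step 2: union(2, 0) -> merged; set of 2 now {0, 2}
Step 3: union(7, 9) -> merged; set of 7 now {7, 9}
Step 4: union(8, 0) -> merged; set of 8 now {0, 2, 8}
Step 5: union(0, 13) -> merged; set of 0 now {0, 2, 8, 13}
Step 6: union(12, 2) -> merged; set of 12 now {0, 2, 8, 12, 13}
Step 7: union(11, 1) -> merged; set of 11 now {1, 11}
Step 8: union(4, 9) -> merged; set of 4 now {3, 4, 7, 9}
Step 9: find(10) -> no change; set of 10 is {10}
Step 10: union(12, 3) -> merged; set of 12 now {0, 2, 3, 4, 7, 8, 9, 12, 13}
Step 11: find(10) -> no change; set of 10 is {10}
Step 12: find(7) -> no change; set of 7 is {0, 2, 3, 4, 7, 8, 9, 12, 13}
Step 13: find(5) -> no change; set of 5 is {5}
Step 14: union(10, 0) -> merged; set of 10 now {0, 2, 3, 4, 7, 8, 9, 10, 12, 13}
Step 15: union(6, 10) -> merged; set of 6 now {0, 2, 3, 4, 6, 7, 8, 9, 10, 12, 13}
Step 16: union(7, 1) -> merged; set of 7 now {0, 1, 2, 3, 4, 6, 7, 8, 9, 10, 11, 12, 13}
Step 17: union(7, 6) -> already same set; set of 7 now {0, 1, 2, 3, 4, 6, 7, 8, 9, 10, 11, 12, 13}
Step 18: union(9, 10) -> already same set; set of 9 now {0, 1, 2, 3, 4, 6, 7, 8, 9, 10, 11, 12, 13}
Step 19: union(6, 12) -> already same set; set of 6 now {0, 1, 2, 3, 4, 6, 7, 8, 9, 10, 11, 12, 13}
Step 20: union(7, 1) -> already same set; set of 7 now {0, 1, 2, 3, 4, 6, 7, 8, 9, 10, 11, 12, 13}
Step 21: union(1, 10) -> already same set; set of 1 now {0, 1, 2, 3, 4, 6, 7, 8, 9, 10, 11, 12, 13}
Set of 7: {0, 1, 2, 3, 4, 6, 7, 8, 9, 10, 11, 12, 13}; 3 is a member.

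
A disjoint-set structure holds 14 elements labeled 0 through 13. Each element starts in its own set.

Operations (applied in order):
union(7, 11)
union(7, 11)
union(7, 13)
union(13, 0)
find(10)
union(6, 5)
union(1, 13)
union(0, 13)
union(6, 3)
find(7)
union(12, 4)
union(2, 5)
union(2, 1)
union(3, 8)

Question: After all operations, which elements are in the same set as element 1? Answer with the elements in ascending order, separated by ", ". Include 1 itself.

Answer: 0, 1, 2, 3, 5, 6, 7, 8, 11, 13

Derivation:
Step 1: union(7, 11) -> merged; set of 7 now {7, 11}
Step 2: union(7, 11) -> already same set; set of 7 now {7, 11}
Step 3: union(7, 13) -> merged; set of 7 now {7, 11, 13}
Step 4: union(13, 0) -> merged; set of 13 now {0, 7, 11, 13}
Step 5: find(10) -> no change; set of 10 is {10}
Step 6: union(6, 5) -> merged; set of 6 now {5, 6}
Step 7: union(1, 13) -> merged; set of 1 now {0, 1, 7, 11, 13}
Step 8: union(0, 13) -> already same set; set of 0 now {0, 1, 7, 11, 13}
Step 9: union(6, 3) -> merged; set of 6 now {3, 5, 6}
Step 10: find(7) -> no change; set of 7 is {0, 1, 7, 11, 13}
Step 11: union(12, 4) -> merged; set of 12 now {4, 12}
Step 12: union(2, 5) -> merged; set of 2 now {2, 3, 5, 6}
Step 13: union(2, 1) -> merged; set of 2 now {0, 1, 2, 3, 5, 6, 7, 11, 13}
Step 14: union(3, 8) -> merged; set of 3 now {0, 1, 2, 3, 5, 6, 7, 8, 11, 13}
Component of 1: {0, 1, 2, 3, 5, 6, 7, 8, 11, 13}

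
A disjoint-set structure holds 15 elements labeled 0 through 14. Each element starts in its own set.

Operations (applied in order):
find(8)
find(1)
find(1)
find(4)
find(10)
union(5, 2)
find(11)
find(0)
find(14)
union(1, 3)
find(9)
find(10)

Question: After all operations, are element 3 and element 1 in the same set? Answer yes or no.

Answer: yes

Derivation:
Step 1: find(8) -> no change; set of 8 is {8}
Step 2: find(1) -> no change; set of 1 is {1}
Step 3: find(1) -> no change; set of 1 is {1}
Step 4: find(4) -> no change; set of 4 is {4}
Step 5: find(10) -> no change; set of 10 is {10}
Step 6: union(5, 2) -> merged; set of 5 now {2, 5}
Step 7: find(11) -> no change; set of 11 is {11}
Step 8: find(0) -> no change; set of 0 is {0}
Step 9: find(14) -> no change; set of 14 is {14}
Step 10: union(1, 3) -> merged; set of 1 now {1, 3}
Step 11: find(9) -> no change; set of 9 is {9}
Step 12: find(10) -> no change; set of 10 is {10}
Set of 3: {1, 3}; 1 is a member.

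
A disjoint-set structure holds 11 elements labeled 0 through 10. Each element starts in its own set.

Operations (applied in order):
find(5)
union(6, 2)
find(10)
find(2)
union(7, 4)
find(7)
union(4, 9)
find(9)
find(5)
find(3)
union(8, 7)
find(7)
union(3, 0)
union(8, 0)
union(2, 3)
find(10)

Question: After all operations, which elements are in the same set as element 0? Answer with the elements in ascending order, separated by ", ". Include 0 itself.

Answer: 0, 2, 3, 4, 6, 7, 8, 9

Derivation:
Step 1: find(5) -> no change; set of 5 is {5}
Step 2: union(6, 2) -> merged; set of 6 now {2, 6}
Step 3: find(10) -> no change; set of 10 is {10}
Step 4: find(2) -> no change; set of 2 is {2, 6}
Step 5: union(7, 4) -> merged; set of 7 now {4, 7}
Step 6: find(7) -> no change; set of 7 is {4, 7}
Step 7: union(4, 9) -> merged; set of 4 now {4, 7, 9}
Step 8: find(9) -> no change; set of 9 is {4, 7, 9}
Step 9: find(5) -> no change; set of 5 is {5}
Step 10: find(3) -> no change; set of 3 is {3}
Step 11: union(8, 7) -> merged; set of 8 now {4, 7, 8, 9}
Step 12: find(7) -> no change; set of 7 is {4, 7, 8, 9}
Step 13: union(3, 0) -> merged; set of 3 now {0, 3}
Step 14: union(8, 0) -> merged; set of 8 now {0, 3, 4, 7, 8, 9}
Step 15: union(2, 3) -> merged; set of 2 now {0, 2, 3, 4, 6, 7, 8, 9}
Step 16: find(10) -> no change; set of 10 is {10}
Component of 0: {0, 2, 3, 4, 6, 7, 8, 9}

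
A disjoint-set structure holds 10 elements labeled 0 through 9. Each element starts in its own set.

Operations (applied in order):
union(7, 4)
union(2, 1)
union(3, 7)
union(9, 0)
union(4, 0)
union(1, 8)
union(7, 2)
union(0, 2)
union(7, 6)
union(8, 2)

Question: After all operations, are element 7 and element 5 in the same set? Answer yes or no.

Answer: no

Derivation:
Step 1: union(7, 4) -> merged; set of 7 now {4, 7}
Step 2: union(2, 1) -> merged; set of 2 now {1, 2}
Step 3: union(3, 7) -> merged; set of 3 now {3, 4, 7}
Step 4: union(9, 0) -> merged; set of 9 now {0, 9}
Step 5: union(4, 0) -> merged; set of 4 now {0, 3, 4, 7, 9}
Step 6: union(1, 8) -> merged; set of 1 now {1, 2, 8}
Step 7: union(7, 2) -> merged; set of 7 now {0, 1, 2, 3, 4, 7, 8, 9}
Step 8: union(0, 2) -> already same set; set of 0 now {0, 1, 2, 3, 4, 7, 8, 9}
Step 9: union(7, 6) -> merged; set of 7 now {0, 1, 2, 3, 4, 6, 7, 8, 9}
Step 10: union(8, 2) -> already same set; set of 8 now {0, 1, 2, 3, 4, 6, 7, 8, 9}
Set of 7: {0, 1, 2, 3, 4, 6, 7, 8, 9}; 5 is not a member.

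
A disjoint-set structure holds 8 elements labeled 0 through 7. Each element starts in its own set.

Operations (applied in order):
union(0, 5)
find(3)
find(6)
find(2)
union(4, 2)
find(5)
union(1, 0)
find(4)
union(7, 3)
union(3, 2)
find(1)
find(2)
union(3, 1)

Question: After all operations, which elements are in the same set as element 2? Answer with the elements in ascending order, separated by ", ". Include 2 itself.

Answer: 0, 1, 2, 3, 4, 5, 7

Derivation:
Step 1: union(0, 5) -> merged; set of 0 now {0, 5}
Step 2: find(3) -> no change; set of 3 is {3}
Step 3: find(6) -> no change; set of 6 is {6}
Step 4: find(2) -> no change; set of 2 is {2}
Step 5: union(4, 2) -> merged; set of 4 now {2, 4}
Step 6: find(5) -> no change; set of 5 is {0, 5}
Step 7: union(1, 0) -> merged; set of 1 now {0, 1, 5}
Step 8: find(4) -> no change; set of 4 is {2, 4}
Step 9: union(7, 3) -> merged; set of 7 now {3, 7}
Step 10: union(3, 2) -> merged; set of 3 now {2, 3, 4, 7}
Step 11: find(1) -> no change; set of 1 is {0, 1, 5}
Step 12: find(2) -> no change; set of 2 is {2, 3, 4, 7}
Step 13: union(3, 1) -> merged; set of 3 now {0, 1, 2, 3, 4, 5, 7}
Component of 2: {0, 1, 2, 3, 4, 5, 7}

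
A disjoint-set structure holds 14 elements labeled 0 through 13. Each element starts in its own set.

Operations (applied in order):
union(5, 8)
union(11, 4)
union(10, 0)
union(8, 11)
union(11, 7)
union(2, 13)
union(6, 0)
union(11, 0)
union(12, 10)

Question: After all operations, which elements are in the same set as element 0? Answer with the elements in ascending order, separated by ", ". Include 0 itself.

Answer: 0, 4, 5, 6, 7, 8, 10, 11, 12

Derivation:
Step 1: union(5, 8) -> merged; set of 5 now {5, 8}
Step 2: union(11, 4) -> merged; set of 11 now {4, 11}
Step 3: union(10, 0) -> merged; set of 10 now {0, 10}
Step 4: union(8, 11) -> merged; set of 8 now {4, 5, 8, 11}
Step 5: union(11, 7) -> merged; set of 11 now {4, 5, 7, 8, 11}
Step 6: union(2, 13) -> merged; set of 2 now {2, 13}
Step 7: union(6, 0) -> merged; set of 6 now {0, 6, 10}
Step 8: union(11, 0) -> merged; set of 11 now {0, 4, 5, 6, 7, 8, 10, 11}
Step 9: union(12, 10) -> merged; set of 12 now {0, 4, 5, 6, 7, 8, 10, 11, 12}
Component of 0: {0, 4, 5, 6, 7, 8, 10, 11, 12}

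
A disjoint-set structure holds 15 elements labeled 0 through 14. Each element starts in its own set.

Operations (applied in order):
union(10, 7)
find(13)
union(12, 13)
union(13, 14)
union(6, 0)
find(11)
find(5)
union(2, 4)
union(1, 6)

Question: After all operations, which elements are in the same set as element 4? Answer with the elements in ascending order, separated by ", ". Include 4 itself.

Answer: 2, 4

Derivation:
Step 1: union(10, 7) -> merged; set of 10 now {7, 10}
Step 2: find(13) -> no change; set of 13 is {13}
Step 3: union(12, 13) -> merged; set of 12 now {12, 13}
Step 4: union(13, 14) -> merged; set of 13 now {12, 13, 14}
Step 5: union(6, 0) -> merged; set of 6 now {0, 6}
Step 6: find(11) -> no change; set of 11 is {11}
Step 7: find(5) -> no change; set of 5 is {5}
Step 8: union(2, 4) -> merged; set of 2 now {2, 4}
Step 9: union(1, 6) -> merged; set of 1 now {0, 1, 6}
Component of 4: {2, 4}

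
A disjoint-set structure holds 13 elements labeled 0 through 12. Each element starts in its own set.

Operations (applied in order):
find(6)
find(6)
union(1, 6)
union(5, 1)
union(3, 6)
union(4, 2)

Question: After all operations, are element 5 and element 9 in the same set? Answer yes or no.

Step 1: find(6) -> no change; set of 6 is {6}
Step 2: find(6) -> no change; set of 6 is {6}
Step 3: union(1, 6) -> merged; set of 1 now {1, 6}
Step 4: union(5, 1) -> merged; set of 5 now {1, 5, 6}
Step 5: union(3, 6) -> merged; set of 3 now {1, 3, 5, 6}
Step 6: union(4, 2) -> merged; set of 4 now {2, 4}
Set of 5: {1, 3, 5, 6}; 9 is not a member.

Answer: no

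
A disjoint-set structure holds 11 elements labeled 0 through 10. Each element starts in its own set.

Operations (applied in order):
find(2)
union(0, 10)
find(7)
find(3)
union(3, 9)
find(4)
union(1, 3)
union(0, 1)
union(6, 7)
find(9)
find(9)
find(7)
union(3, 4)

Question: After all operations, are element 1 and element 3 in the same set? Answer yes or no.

Step 1: find(2) -> no change; set of 2 is {2}
Step 2: union(0, 10) -> merged; set of 0 now {0, 10}
Step 3: find(7) -> no change; set of 7 is {7}
Step 4: find(3) -> no change; set of 3 is {3}
Step 5: union(3, 9) -> merged; set of 3 now {3, 9}
Step 6: find(4) -> no change; set of 4 is {4}
Step 7: union(1, 3) -> merged; set of 1 now {1, 3, 9}
Step 8: union(0, 1) -> merged; set of 0 now {0, 1, 3, 9, 10}
Step 9: union(6, 7) -> merged; set of 6 now {6, 7}
Step 10: find(9) -> no change; set of 9 is {0, 1, 3, 9, 10}
Step 11: find(9) -> no change; set of 9 is {0, 1, 3, 9, 10}
Step 12: find(7) -> no change; set of 7 is {6, 7}
Step 13: union(3, 4) -> merged; set of 3 now {0, 1, 3, 4, 9, 10}
Set of 1: {0, 1, 3, 4, 9, 10}; 3 is a member.

Answer: yes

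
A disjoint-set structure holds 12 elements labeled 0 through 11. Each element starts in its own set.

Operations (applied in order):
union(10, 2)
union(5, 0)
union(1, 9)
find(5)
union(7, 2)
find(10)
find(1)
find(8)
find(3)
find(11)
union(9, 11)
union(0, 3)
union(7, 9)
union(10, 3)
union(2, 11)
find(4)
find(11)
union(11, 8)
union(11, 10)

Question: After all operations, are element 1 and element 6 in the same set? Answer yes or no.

Answer: no

Derivation:
Step 1: union(10, 2) -> merged; set of 10 now {2, 10}
Step 2: union(5, 0) -> merged; set of 5 now {0, 5}
Step 3: union(1, 9) -> merged; set of 1 now {1, 9}
Step 4: find(5) -> no change; set of 5 is {0, 5}
Step 5: union(7, 2) -> merged; set of 7 now {2, 7, 10}
Step 6: find(10) -> no change; set of 10 is {2, 7, 10}
Step 7: find(1) -> no change; set of 1 is {1, 9}
Step 8: find(8) -> no change; set of 8 is {8}
Step 9: find(3) -> no change; set of 3 is {3}
Step 10: find(11) -> no change; set of 11 is {11}
Step 11: union(9, 11) -> merged; set of 9 now {1, 9, 11}
Step 12: union(0, 3) -> merged; set of 0 now {0, 3, 5}
Step 13: union(7, 9) -> merged; set of 7 now {1, 2, 7, 9, 10, 11}
Step 14: union(10, 3) -> merged; set of 10 now {0, 1, 2, 3, 5, 7, 9, 10, 11}
Step 15: union(2, 11) -> already same set; set of 2 now {0, 1, 2, 3, 5, 7, 9, 10, 11}
Step 16: find(4) -> no change; set of 4 is {4}
Step 17: find(11) -> no change; set of 11 is {0, 1, 2, 3, 5, 7, 9, 10, 11}
Step 18: union(11, 8) -> merged; set of 11 now {0, 1, 2, 3, 5, 7, 8, 9, 10, 11}
Step 19: union(11, 10) -> already same set; set of 11 now {0, 1, 2, 3, 5, 7, 8, 9, 10, 11}
Set of 1: {0, 1, 2, 3, 5, 7, 8, 9, 10, 11}; 6 is not a member.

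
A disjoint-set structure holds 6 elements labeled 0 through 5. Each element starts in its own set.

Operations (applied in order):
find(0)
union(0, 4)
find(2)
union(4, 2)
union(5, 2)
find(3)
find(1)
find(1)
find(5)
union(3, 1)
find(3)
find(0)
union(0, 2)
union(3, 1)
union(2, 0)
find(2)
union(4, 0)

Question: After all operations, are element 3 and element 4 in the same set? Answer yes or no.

Step 1: find(0) -> no change; set of 0 is {0}
Step 2: union(0, 4) -> merged; set of 0 now {0, 4}
Step 3: find(2) -> no change; set of 2 is {2}
Step 4: union(4, 2) -> merged; set of 4 now {0, 2, 4}
Step 5: union(5, 2) -> merged; set of 5 now {0, 2, 4, 5}
Step 6: find(3) -> no change; set of 3 is {3}
Step 7: find(1) -> no change; set of 1 is {1}
Step 8: find(1) -> no change; set of 1 is {1}
Step 9: find(5) -> no change; set of 5 is {0, 2, 4, 5}
Step 10: union(3, 1) -> merged; set of 3 now {1, 3}
Step 11: find(3) -> no change; set of 3 is {1, 3}
Step 12: find(0) -> no change; set of 0 is {0, 2, 4, 5}
Step 13: union(0, 2) -> already same set; set of 0 now {0, 2, 4, 5}
Step 14: union(3, 1) -> already same set; set of 3 now {1, 3}
Step 15: union(2, 0) -> already same set; set of 2 now {0, 2, 4, 5}
Step 16: find(2) -> no change; set of 2 is {0, 2, 4, 5}
Step 17: union(4, 0) -> already same set; set of 4 now {0, 2, 4, 5}
Set of 3: {1, 3}; 4 is not a member.

Answer: no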